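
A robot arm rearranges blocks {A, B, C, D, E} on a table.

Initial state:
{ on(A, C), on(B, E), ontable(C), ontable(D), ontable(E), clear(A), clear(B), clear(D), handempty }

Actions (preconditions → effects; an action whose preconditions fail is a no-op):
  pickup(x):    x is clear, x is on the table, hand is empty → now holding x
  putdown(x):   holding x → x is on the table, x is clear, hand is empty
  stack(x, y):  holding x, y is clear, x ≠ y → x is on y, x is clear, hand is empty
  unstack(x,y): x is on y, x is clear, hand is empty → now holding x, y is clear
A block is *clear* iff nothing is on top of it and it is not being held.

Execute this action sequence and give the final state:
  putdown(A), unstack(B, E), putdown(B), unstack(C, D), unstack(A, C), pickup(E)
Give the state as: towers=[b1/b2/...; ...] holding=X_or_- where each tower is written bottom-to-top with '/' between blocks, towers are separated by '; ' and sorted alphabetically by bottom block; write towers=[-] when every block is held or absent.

towers=[B; C; D; E] holding=A

step 1 (putdown(A)) [no-op]: towers=[C/A; D; E/B] holding=-
step 2 (unstack(B, E)): towers=[C/A; D; E] holding=B
step 3 (putdown(B)): towers=[B; C/A; D; E] holding=-
step 4 (unstack(C, D)) [no-op]: towers=[B; C/A; D; E] holding=-
step 5 (unstack(A, C)): towers=[B; C; D; E] holding=A
step 6 (pickup(E)) [no-op]: towers=[B; C; D; E] holding=A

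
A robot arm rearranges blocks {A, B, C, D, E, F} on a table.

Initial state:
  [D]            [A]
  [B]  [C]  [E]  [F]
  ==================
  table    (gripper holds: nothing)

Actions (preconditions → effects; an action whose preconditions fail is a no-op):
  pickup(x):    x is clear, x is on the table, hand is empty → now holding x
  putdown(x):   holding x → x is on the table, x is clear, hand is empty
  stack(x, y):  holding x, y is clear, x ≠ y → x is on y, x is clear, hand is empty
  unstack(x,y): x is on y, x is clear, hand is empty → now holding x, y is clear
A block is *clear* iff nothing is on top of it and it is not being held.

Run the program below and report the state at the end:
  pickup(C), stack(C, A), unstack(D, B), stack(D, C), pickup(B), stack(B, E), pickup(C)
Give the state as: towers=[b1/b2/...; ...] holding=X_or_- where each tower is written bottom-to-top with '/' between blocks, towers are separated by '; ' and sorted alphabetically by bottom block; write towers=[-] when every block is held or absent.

towers=[E/B; F/A/C/D] holding=-

step 1 (pickup(C)): towers=[B/D; E; F/A] holding=C
step 2 (stack(C, A)): towers=[B/D; E; F/A/C] holding=-
step 3 (unstack(D, B)): towers=[B; E; F/A/C] holding=D
step 4 (stack(D, C)): towers=[B; E; F/A/C/D] holding=-
step 5 (pickup(B)): towers=[E; F/A/C/D] holding=B
step 6 (stack(B, E)): towers=[E/B; F/A/C/D] holding=-
step 7 (pickup(C)) [no-op]: towers=[E/B; F/A/C/D] holding=-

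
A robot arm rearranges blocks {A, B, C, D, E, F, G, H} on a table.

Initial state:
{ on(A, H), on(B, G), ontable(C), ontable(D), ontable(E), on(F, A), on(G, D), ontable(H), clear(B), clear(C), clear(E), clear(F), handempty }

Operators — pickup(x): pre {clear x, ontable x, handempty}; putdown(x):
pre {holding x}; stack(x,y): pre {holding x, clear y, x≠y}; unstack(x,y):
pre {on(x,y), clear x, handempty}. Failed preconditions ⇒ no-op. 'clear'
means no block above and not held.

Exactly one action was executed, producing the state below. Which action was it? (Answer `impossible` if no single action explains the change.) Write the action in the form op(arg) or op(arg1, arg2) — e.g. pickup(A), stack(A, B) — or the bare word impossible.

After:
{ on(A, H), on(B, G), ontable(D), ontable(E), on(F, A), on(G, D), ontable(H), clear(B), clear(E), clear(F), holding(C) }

pickup(C)

target: towers=[D/G/B; E; H/A/F] holding=C
         pickup(E) → towers=[C; D/G/B; H/A/F] holding=E
     unstack(B, G) → towers=[C; D/G; E; H/A/F] holding=B
     unstack(F, A) → towers=[C; D/G/B; E; H/A] holding=F
         pickup(C) → towers=[D/G/B; E; H/A/F] holding=C  ← match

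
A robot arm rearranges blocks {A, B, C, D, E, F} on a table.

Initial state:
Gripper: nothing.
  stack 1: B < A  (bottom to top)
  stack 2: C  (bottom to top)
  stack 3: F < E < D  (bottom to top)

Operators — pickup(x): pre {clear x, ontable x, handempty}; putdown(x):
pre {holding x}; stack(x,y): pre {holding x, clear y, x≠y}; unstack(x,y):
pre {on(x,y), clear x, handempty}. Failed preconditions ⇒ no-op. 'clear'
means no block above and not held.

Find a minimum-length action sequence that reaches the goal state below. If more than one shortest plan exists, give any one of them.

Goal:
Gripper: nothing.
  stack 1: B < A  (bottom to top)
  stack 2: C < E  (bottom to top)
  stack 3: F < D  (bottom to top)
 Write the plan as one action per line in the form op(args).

unstack(D, E)
putdown(D)
unstack(E, F)
stack(E, C)
pickup(D)
stack(D, F)

step 1 (unstack(D, E)): towers=[B/A; C; F/E] holding=D
step 2 (putdown(D)): towers=[B/A; C; D; F/E] holding=-
step 3 (unstack(E, F)): towers=[B/A; C; D; F] holding=E
step 4 (stack(E, C)): towers=[B/A; C/E; D; F] holding=-
step 5 (pickup(D)): towers=[B/A; C/E; F] holding=D
step 6 (stack(D, F)): towers=[B/A; C/E; F/D] holding=-
goal check: towers=[B/A; C/E; F/D] holding=- — reached (length 6, optimal by BFS)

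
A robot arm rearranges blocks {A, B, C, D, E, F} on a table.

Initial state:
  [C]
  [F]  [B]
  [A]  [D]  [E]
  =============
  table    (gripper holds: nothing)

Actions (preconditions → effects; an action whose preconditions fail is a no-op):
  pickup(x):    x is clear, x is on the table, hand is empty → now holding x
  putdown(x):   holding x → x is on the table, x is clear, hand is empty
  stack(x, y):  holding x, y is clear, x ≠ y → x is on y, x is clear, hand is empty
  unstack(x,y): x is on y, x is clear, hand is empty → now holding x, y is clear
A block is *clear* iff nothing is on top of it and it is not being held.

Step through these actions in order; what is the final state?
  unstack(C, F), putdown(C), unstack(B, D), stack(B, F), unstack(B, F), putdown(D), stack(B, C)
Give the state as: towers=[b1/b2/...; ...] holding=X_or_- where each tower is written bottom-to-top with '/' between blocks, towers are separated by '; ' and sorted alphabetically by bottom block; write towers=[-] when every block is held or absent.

towers=[A/F; C/B; D; E] holding=-

step 1 (unstack(C, F)): towers=[A/F; D/B; E] holding=C
step 2 (putdown(C)): towers=[A/F; C; D/B; E] holding=-
step 3 (unstack(B, D)): towers=[A/F; C; D; E] holding=B
step 4 (stack(B, F)): towers=[A/F/B; C; D; E] holding=-
step 5 (unstack(B, F)): towers=[A/F; C; D; E] holding=B
step 6 (putdown(D)) [no-op]: towers=[A/F; C; D; E] holding=B
step 7 (stack(B, C)): towers=[A/F; C/B; D; E] holding=-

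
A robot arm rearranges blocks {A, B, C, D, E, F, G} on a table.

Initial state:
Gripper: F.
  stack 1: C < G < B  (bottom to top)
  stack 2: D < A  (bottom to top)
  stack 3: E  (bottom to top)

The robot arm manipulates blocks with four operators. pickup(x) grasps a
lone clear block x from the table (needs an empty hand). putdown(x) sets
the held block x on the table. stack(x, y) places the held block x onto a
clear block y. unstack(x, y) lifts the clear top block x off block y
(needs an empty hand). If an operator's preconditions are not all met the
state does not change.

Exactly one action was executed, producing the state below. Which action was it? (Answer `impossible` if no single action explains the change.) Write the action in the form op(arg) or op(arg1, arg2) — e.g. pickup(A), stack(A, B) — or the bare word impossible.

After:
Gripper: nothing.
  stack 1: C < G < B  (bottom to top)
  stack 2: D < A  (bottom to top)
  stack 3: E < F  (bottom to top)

target: towers=[C/G/B; D/A; E/F] holding=-
        putdown(F) → towers=[C/G/B; D/A; E; F] holding=-
       stack(F, B) → towers=[C/G/B/F; D/A; E] holding=-
       stack(F, A) → towers=[C/G/B; D/A/F; E] holding=-
       stack(F, E) → towers=[C/G/B; D/A; E/F] holding=-  ← match

stack(F, E)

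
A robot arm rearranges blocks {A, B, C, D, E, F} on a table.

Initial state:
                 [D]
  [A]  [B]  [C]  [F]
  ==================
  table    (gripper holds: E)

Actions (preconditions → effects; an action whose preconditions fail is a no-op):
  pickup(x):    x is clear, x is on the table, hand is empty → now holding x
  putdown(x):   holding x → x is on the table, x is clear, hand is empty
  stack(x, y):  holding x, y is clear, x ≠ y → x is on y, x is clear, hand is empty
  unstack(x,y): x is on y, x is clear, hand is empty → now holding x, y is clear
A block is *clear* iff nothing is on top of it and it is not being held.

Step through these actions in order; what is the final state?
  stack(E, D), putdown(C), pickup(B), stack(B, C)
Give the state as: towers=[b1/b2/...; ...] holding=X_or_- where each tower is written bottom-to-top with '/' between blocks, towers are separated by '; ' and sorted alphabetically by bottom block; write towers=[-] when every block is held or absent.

step 1 (stack(E, D)): towers=[A; B; C; F/D/E] holding=-
step 2 (putdown(C)) [no-op]: towers=[A; B; C; F/D/E] holding=-
step 3 (pickup(B)): towers=[A; C; F/D/E] holding=B
step 4 (stack(B, C)): towers=[A; C/B; F/D/E] holding=-

towers=[A; C/B; F/D/E] holding=-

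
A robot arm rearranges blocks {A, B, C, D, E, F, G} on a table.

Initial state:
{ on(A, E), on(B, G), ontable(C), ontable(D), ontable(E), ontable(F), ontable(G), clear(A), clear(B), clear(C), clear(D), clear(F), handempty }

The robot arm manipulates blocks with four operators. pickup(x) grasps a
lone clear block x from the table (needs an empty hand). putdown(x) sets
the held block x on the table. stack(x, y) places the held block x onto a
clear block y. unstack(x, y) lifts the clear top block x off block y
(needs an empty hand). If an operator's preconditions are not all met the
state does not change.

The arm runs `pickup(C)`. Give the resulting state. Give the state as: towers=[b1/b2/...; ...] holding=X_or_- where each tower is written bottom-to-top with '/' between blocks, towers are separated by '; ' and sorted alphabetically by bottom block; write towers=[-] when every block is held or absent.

before: towers=[C; D; E/A; F; G/B] holding=-
pre[pickup(C)]: clear(C) ✓, ontable(C) ✓, handempty ✓
all met → apply pickup(C)
after:  towers=[D; E/A; F; G/B] holding=C

towers=[D; E/A; F; G/B] holding=C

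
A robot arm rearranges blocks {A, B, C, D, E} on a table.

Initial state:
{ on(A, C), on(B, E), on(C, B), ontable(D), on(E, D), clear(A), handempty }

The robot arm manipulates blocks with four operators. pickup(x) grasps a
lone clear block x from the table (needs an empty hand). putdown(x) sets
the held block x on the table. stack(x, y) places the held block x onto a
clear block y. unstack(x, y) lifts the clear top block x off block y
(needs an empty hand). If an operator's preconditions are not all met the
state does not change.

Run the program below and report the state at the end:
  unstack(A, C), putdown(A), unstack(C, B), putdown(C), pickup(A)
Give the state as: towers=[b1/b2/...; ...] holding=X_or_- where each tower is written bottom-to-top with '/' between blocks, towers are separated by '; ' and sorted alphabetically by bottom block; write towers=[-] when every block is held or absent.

towers=[C; D/E/B] holding=A

step 1 (unstack(A, C)): towers=[D/E/B/C] holding=A
step 2 (putdown(A)): towers=[A; D/E/B/C] holding=-
step 3 (unstack(C, B)): towers=[A; D/E/B] holding=C
step 4 (putdown(C)): towers=[A; C; D/E/B] holding=-
step 5 (pickup(A)): towers=[C; D/E/B] holding=A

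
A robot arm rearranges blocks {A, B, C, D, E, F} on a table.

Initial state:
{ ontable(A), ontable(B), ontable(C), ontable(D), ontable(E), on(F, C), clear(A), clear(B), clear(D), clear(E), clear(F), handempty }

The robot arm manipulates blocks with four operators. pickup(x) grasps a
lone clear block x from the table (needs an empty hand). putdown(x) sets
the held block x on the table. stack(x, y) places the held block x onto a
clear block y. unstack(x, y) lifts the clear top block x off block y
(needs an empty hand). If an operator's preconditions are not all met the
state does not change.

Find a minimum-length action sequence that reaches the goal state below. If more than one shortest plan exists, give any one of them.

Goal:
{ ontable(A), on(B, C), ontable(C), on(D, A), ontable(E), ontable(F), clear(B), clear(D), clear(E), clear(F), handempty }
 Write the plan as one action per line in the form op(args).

unstack(F, C)
putdown(F)
pickup(B)
stack(B, C)
pickup(D)
stack(D, A)

step 1 (unstack(F, C)): towers=[A; B; C; D; E] holding=F
step 2 (putdown(F)): towers=[A; B; C; D; E; F] holding=-
step 3 (pickup(B)): towers=[A; C; D; E; F] holding=B
step 4 (stack(B, C)): towers=[A; C/B; D; E; F] holding=-
step 5 (pickup(D)): towers=[A; C/B; E; F] holding=D
step 6 (stack(D, A)): towers=[A/D; C/B; E; F] holding=-
goal check: towers=[A/D; C/B; E; F] holding=- — reached (length 6, optimal by BFS)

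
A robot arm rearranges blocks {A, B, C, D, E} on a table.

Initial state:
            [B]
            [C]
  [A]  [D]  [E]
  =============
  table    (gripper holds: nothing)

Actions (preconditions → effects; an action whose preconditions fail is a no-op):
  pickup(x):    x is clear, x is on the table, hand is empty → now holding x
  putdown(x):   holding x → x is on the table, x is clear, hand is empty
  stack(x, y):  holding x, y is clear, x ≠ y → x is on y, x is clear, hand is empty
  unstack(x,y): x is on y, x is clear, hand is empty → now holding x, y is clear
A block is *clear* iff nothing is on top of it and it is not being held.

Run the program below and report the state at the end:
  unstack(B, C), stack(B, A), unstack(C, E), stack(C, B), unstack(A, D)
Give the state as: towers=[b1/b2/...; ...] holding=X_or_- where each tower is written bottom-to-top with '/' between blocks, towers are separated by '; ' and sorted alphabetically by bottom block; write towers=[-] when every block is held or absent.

towers=[A/B/C; D; E] holding=-

step 1 (unstack(B, C)): towers=[A; D; E/C] holding=B
step 2 (stack(B, A)): towers=[A/B; D; E/C] holding=-
step 3 (unstack(C, E)): towers=[A/B; D; E] holding=C
step 4 (stack(C, B)): towers=[A/B/C; D; E] holding=-
step 5 (unstack(A, D)) [no-op]: towers=[A/B/C; D; E] holding=-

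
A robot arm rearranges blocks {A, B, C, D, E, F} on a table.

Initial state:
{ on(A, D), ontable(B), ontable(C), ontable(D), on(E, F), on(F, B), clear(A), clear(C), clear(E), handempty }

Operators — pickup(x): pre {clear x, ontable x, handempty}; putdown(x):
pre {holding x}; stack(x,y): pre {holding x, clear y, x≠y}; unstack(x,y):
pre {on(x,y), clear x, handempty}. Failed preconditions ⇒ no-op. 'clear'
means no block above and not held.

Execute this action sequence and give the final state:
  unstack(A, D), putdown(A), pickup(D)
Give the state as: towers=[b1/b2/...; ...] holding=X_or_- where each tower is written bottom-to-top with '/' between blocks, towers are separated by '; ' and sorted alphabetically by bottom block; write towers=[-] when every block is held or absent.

step 1 (unstack(A, D)): towers=[B/F/E; C; D] holding=A
step 2 (putdown(A)): towers=[A; B/F/E; C; D] holding=-
step 3 (pickup(D)): towers=[A; B/F/E; C] holding=D

towers=[A; B/F/E; C] holding=D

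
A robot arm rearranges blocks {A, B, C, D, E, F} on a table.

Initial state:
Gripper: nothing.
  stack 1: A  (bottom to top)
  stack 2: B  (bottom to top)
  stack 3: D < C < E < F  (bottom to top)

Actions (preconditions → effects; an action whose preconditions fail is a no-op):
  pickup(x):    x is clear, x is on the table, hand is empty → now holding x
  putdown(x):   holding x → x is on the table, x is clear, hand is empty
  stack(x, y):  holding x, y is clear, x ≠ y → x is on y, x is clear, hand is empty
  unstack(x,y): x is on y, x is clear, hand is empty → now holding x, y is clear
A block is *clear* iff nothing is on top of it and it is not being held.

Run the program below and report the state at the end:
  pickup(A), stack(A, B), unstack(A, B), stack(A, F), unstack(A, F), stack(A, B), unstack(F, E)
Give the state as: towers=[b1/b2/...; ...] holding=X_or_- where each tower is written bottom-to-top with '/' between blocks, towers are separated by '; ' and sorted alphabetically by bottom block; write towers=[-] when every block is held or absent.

towers=[B/A; D/C/E] holding=F

step 1 (pickup(A)): towers=[B; D/C/E/F] holding=A
step 2 (stack(A, B)): towers=[B/A; D/C/E/F] holding=-
step 3 (unstack(A, B)): towers=[B; D/C/E/F] holding=A
step 4 (stack(A, F)): towers=[B; D/C/E/F/A] holding=-
step 5 (unstack(A, F)): towers=[B; D/C/E/F] holding=A
step 6 (stack(A, B)): towers=[B/A; D/C/E/F] holding=-
step 7 (unstack(F, E)): towers=[B/A; D/C/E] holding=F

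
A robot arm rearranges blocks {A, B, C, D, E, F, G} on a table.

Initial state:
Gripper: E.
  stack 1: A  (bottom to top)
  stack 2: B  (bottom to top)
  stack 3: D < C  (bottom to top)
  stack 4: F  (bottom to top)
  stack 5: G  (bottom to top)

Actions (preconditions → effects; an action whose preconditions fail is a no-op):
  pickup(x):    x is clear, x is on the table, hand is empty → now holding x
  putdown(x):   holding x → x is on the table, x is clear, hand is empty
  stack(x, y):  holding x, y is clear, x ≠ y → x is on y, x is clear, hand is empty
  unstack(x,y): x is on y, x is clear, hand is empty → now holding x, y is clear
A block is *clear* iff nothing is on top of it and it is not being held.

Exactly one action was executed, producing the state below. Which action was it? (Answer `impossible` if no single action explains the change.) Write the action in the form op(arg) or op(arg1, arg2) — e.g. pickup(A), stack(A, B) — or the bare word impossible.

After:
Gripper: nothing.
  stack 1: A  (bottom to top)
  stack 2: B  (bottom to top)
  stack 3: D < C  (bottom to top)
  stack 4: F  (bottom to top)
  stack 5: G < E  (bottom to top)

stack(E, G)

target: towers=[A; B; D/C; F; G/E] holding=-
        putdown(E) → towers=[A; B; D/C; E; F; G] holding=-
       stack(E, B) → towers=[A; B/E; D/C; F; G] holding=-
       stack(E, F) → towers=[A; B; D/C; F/E; G] holding=-
       stack(E, G) → towers=[A; B; D/C; F; G/E] holding=-  ← match
       stack(E, A) → towers=[A/E; B; D/C; F; G] holding=-
       stack(E, C) → towers=[A; B; D/C/E; F; G] holding=-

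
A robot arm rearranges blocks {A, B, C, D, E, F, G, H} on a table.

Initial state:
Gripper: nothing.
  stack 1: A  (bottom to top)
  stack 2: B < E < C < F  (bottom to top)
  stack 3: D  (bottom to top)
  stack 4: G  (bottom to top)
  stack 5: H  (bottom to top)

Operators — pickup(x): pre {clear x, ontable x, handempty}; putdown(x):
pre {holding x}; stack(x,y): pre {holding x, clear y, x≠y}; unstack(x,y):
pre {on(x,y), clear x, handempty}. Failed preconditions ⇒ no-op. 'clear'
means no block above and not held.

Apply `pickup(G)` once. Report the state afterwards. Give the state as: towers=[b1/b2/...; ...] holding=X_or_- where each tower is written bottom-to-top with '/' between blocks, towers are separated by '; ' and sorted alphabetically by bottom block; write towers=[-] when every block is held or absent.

towers=[A; B/E/C/F; D; H] holding=G

before: towers=[A; B/E/C/F; D; G; H] holding=-
pre[pickup(G)]: clear(G) yes, ontable(G) yes, handempty yes
all met → apply pickup(G)
after:  towers=[A; B/E/C/F; D; H] holding=G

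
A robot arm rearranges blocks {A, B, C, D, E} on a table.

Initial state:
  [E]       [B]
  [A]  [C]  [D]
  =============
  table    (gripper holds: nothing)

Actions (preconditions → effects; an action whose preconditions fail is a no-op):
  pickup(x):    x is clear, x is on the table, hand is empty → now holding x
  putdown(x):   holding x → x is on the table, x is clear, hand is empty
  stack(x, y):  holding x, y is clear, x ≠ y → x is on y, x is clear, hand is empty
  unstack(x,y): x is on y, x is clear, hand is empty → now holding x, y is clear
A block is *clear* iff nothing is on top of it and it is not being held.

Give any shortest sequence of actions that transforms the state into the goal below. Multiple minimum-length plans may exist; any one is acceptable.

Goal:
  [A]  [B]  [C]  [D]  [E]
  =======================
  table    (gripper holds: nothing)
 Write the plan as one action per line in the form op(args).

step 1 (unstack(B, D)): towers=[A/E; C; D] holding=B
step 2 (putdown(B)): towers=[A/E; B; C; D] holding=-
step 3 (unstack(E, A)): towers=[A; B; C; D] holding=E
step 4 (putdown(E)): towers=[A; B; C; D; E] holding=-
goal check: towers=[A; B; C; D; E] holding=- — reached (length 4, optimal by BFS)

unstack(B, D)
putdown(B)
unstack(E, A)
putdown(E)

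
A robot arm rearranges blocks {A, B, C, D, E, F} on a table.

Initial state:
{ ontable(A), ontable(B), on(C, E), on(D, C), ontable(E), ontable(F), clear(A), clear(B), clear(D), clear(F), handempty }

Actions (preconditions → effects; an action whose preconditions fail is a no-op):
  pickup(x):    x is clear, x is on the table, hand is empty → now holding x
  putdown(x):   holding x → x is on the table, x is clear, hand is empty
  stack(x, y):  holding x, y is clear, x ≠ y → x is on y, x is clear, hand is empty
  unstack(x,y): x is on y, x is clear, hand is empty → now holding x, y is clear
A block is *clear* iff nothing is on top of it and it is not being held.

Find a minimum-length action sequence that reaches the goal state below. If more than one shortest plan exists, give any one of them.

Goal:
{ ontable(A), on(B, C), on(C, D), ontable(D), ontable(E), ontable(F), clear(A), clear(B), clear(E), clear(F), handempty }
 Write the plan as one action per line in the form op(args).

step 1 (unstack(D, C)): towers=[A; B; E/C; F] holding=D
step 2 (putdown(D)): towers=[A; B; D; E/C; F] holding=-
step 3 (unstack(C, E)): towers=[A; B; D; E; F] holding=C
step 4 (stack(C, D)): towers=[A; B; D/C; E; F] holding=-
step 5 (pickup(B)): towers=[A; D/C; E; F] holding=B
step 6 (stack(B, C)): towers=[A; D/C/B; E; F] holding=-
goal check: towers=[A; D/C/B; E; F] holding=- — reached (length 6, optimal by BFS)

unstack(D, C)
putdown(D)
unstack(C, E)
stack(C, D)
pickup(B)
stack(B, C)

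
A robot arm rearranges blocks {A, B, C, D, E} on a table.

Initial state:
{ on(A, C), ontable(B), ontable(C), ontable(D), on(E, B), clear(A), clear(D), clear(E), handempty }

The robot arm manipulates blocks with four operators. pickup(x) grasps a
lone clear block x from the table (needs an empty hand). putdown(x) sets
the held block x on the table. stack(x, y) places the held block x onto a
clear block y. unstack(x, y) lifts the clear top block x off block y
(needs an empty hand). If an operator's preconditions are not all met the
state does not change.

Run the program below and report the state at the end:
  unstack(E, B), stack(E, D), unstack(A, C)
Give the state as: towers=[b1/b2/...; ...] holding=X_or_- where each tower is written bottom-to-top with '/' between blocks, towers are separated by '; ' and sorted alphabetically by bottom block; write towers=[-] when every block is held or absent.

towers=[B; C; D/E] holding=A

step 1 (unstack(E, B)): towers=[B; C/A; D] holding=E
step 2 (stack(E, D)): towers=[B; C/A; D/E] holding=-
step 3 (unstack(A, C)): towers=[B; C; D/E] holding=A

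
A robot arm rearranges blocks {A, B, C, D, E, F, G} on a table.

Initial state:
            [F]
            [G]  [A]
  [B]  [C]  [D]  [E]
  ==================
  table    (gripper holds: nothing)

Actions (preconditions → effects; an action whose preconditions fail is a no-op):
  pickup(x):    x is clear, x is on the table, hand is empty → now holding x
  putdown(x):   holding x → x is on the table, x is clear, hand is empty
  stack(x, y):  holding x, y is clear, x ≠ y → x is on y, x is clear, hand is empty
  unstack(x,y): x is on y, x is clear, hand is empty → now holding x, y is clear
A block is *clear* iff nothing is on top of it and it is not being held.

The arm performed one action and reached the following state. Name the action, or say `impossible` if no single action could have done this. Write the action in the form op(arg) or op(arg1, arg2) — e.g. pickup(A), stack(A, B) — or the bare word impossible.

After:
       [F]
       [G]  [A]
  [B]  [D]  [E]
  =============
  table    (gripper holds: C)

pickup(C)

target: towers=[B; D/G/F; E/A] holding=C
         pickup(B) → towers=[C; D/G/F; E/A] holding=B
     unstack(F, G) → towers=[B; C; D/G; E/A] holding=F
     unstack(A, E) → towers=[B; C; D/G/F; E] holding=A
         pickup(C) → towers=[B; D/G/F; E/A] holding=C  ← match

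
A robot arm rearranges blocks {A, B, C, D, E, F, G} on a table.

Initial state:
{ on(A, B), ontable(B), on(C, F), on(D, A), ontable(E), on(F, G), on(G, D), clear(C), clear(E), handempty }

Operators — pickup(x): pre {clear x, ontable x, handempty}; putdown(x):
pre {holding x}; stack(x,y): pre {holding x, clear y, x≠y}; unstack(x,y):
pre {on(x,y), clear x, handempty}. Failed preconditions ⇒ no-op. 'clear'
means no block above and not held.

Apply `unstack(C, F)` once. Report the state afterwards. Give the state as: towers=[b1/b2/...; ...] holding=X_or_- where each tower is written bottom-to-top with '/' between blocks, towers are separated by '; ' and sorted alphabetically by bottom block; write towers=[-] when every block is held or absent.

before: towers=[B/A/D/G/F/C; E] holding=-
pre[unstack(C, F)]: on(C,F) yes, clear(C) yes, handempty yes
all met → apply unstack(C, F)
after:  towers=[B/A/D/G/F; E] holding=C

towers=[B/A/D/G/F; E] holding=C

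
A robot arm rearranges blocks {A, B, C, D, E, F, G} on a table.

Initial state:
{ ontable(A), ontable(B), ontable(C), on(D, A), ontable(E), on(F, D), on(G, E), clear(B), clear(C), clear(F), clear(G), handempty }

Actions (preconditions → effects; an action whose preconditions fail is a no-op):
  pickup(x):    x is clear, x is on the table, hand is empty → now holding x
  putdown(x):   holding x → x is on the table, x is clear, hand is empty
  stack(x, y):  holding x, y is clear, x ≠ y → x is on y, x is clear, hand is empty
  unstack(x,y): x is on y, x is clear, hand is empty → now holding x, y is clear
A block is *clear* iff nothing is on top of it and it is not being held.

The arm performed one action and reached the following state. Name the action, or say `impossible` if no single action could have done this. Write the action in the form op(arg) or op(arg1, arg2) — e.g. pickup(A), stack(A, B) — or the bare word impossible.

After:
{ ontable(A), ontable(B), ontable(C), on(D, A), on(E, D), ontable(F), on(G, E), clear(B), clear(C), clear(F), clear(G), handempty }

target: towers=[A/D/E/G; B; C; F] holding=-
         pickup(B) → towers=[A/D/F; C; E/G] holding=B
     unstack(F, D) → towers=[A/D; B; C; E/G] holding=F
     unstack(G, E) → towers=[A/D/F; B; C; E] holding=G
         pickup(C) → towers=[A/D/F; B; E/G] holding=C
none of the 4 applicable actions match → impossible

impossible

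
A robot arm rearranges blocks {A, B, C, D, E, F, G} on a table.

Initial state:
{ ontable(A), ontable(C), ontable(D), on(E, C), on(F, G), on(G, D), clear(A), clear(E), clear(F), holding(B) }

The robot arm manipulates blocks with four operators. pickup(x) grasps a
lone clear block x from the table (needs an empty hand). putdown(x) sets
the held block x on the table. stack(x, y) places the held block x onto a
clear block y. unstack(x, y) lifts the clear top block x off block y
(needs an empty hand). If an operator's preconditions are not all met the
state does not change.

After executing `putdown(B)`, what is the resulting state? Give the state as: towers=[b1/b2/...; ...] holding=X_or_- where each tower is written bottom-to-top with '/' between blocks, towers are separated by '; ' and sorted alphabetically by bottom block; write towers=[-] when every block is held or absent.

towers=[A; B; C/E; D/G/F] holding=-

before: towers=[A; C/E; D/G/F] holding=B
pre[putdown(B)]: holding(B) yes
all met → apply putdown(B)
after:  towers=[A; B; C/E; D/G/F] holding=-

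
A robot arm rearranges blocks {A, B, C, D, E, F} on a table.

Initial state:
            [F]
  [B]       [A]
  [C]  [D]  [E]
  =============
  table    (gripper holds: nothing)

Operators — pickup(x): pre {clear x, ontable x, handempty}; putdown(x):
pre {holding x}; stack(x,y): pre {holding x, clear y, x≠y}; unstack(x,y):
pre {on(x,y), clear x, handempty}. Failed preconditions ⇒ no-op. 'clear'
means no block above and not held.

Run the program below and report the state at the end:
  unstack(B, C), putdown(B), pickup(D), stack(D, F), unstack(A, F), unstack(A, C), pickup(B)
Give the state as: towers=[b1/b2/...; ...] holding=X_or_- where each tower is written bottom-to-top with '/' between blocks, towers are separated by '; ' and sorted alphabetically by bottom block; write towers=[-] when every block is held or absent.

towers=[C; E/A/F/D] holding=B

step 1 (unstack(B, C)): towers=[C; D; E/A/F] holding=B
step 2 (putdown(B)): towers=[B; C; D; E/A/F] holding=-
step 3 (pickup(D)): towers=[B; C; E/A/F] holding=D
step 4 (stack(D, F)): towers=[B; C; E/A/F/D] holding=-
step 5 (unstack(A, F)) [no-op]: towers=[B; C; E/A/F/D] holding=-
step 6 (unstack(A, C)) [no-op]: towers=[B; C; E/A/F/D] holding=-
step 7 (pickup(B)): towers=[C; E/A/F/D] holding=B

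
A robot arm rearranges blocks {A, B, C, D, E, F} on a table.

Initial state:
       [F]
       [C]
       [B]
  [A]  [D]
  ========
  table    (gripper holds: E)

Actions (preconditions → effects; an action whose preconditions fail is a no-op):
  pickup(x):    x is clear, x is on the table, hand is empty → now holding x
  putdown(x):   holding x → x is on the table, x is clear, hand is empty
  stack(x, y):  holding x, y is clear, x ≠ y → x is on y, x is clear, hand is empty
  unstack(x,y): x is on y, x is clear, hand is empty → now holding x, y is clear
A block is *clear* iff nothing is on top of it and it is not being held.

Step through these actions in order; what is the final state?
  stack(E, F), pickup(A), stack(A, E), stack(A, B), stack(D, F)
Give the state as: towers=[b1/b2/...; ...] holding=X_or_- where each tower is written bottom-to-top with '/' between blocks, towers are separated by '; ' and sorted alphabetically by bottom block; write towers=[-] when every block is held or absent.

towers=[D/B/C/F/E/A] holding=-

step 1 (stack(E, F)): towers=[A; D/B/C/F/E] holding=-
step 2 (pickup(A)): towers=[D/B/C/F/E] holding=A
step 3 (stack(A, E)): towers=[D/B/C/F/E/A] holding=-
step 4 (stack(A, B)) [no-op]: towers=[D/B/C/F/E/A] holding=-
step 5 (stack(D, F)) [no-op]: towers=[D/B/C/F/E/A] holding=-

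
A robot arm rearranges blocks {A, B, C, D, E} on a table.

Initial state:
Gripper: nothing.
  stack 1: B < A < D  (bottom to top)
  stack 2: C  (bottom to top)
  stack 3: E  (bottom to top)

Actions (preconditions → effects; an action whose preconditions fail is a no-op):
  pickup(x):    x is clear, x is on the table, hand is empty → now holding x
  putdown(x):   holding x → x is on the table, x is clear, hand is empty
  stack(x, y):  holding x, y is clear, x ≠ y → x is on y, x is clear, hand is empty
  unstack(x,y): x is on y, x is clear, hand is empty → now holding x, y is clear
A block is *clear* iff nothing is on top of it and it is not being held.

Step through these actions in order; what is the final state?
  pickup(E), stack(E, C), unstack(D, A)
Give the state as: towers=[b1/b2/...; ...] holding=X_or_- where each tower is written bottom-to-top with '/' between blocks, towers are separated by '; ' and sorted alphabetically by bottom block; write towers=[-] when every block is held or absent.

towers=[B/A; C/E] holding=D

step 1 (pickup(E)): towers=[B/A/D; C] holding=E
step 2 (stack(E, C)): towers=[B/A/D; C/E] holding=-
step 3 (unstack(D, A)): towers=[B/A; C/E] holding=D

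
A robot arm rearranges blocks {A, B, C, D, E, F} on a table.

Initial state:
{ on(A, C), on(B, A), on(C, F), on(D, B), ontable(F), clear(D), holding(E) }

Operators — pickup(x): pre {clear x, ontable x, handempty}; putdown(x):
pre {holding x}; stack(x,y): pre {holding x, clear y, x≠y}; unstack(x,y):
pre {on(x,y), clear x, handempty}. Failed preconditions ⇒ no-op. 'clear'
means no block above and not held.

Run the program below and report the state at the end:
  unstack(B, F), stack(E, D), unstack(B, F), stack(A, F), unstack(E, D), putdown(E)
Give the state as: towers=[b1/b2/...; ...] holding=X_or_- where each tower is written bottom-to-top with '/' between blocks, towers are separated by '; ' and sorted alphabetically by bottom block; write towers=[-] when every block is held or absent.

step 1 (unstack(B, F)) [no-op]: towers=[F/C/A/B/D] holding=E
step 2 (stack(E, D)): towers=[F/C/A/B/D/E] holding=-
step 3 (unstack(B, F)) [no-op]: towers=[F/C/A/B/D/E] holding=-
step 4 (stack(A, F)) [no-op]: towers=[F/C/A/B/D/E] holding=-
step 5 (unstack(E, D)): towers=[F/C/A/B/D] holding=E
step 6 (putdown(E)): towers=[E; F/C/A/B/D] holding=-

towers=[E; F/C/A/B/D] holding=-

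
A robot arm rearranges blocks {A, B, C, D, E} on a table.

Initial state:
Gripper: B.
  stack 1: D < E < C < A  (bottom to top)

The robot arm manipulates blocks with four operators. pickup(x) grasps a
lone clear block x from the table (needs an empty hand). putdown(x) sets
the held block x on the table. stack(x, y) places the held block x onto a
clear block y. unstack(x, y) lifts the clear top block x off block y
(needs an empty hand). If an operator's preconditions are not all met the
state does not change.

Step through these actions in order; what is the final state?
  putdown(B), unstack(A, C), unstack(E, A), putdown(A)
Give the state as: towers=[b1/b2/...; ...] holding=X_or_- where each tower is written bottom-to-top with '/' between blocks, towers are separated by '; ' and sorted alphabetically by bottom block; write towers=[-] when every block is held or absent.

step 1 (putdown(B)): towers=[B; D/E/C/A] holding=-
step 2 (unstack(A, C)): towers=[B; D/E/C] holding=A
step 3 (unstack(E, A)) [no-op]: towers=[B; D/E/C] holding=A
step 4 (putdown(A)): towers=[A; B; D/E/C] holding=-

towers=[A; B; D/E/C] holding=-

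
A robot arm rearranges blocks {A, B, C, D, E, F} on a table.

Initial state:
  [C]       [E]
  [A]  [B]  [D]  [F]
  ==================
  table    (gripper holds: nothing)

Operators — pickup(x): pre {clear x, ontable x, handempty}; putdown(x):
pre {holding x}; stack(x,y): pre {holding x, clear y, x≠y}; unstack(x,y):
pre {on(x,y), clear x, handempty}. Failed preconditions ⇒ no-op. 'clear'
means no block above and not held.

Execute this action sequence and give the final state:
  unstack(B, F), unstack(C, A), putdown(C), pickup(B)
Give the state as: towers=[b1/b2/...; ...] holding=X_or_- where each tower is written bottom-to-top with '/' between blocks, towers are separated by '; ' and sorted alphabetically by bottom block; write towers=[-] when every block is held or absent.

step 1 (unstack(B, F)) [no-op]: towers=[A/C; B; D/E; F] holding=-
step 2 (unstack(C, A)): towers=[A; B; D/E; F] holding=C
step 3 (putdown(C)): towers=[A; B; C; D/E; F] holding=-
step 4 (pickup(B)): towers=[A; C; D/E; F] holding=B

towers=[A; C; D/E; F] holding=B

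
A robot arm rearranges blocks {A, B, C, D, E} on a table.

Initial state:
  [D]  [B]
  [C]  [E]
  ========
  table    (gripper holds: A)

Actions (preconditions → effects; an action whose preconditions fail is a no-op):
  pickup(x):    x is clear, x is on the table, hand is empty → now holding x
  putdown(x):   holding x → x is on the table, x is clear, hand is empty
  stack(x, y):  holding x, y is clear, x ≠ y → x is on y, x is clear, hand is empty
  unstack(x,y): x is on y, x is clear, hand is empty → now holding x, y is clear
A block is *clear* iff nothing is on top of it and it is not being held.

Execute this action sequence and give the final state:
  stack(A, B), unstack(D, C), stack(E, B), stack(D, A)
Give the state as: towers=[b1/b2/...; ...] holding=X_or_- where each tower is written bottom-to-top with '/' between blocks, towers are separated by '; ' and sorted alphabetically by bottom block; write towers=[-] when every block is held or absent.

step 1 (stack(A, B)): towers=[C/D; E/B/A] holding=-
step 2 (unstack(D, C)): towers=[C; E/B/A] holding=D
step 3 (stack(E, B)) [no-op]: towers=[C; E/B/A] holding=D
step 4 (stack(D, A)): towers=[C; E/B/A/D] holding=-

towers=[C; E/B/A/D] holding=-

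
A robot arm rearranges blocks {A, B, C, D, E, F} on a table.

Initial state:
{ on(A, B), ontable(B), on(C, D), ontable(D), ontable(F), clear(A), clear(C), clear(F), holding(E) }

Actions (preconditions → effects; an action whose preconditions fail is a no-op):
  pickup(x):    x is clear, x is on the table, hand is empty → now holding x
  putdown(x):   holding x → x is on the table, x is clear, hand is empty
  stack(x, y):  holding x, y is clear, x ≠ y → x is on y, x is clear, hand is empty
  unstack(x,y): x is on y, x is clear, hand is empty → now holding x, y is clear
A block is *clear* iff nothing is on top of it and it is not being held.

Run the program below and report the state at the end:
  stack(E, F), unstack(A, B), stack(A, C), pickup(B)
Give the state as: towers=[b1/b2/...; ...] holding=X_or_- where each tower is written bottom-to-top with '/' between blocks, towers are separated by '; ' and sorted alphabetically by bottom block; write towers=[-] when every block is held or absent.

step 1 (stack(E, F)): towers=[B/A; D/C; F/E] holding=-
step 2 (unstack(A, B)): towers=[B; D/C; F/E] holding=A
step 3 (stack(A, C)): towers=[B; D/C/A; F/E] holding=-
step 4 (pickup(B)): towers=[D/C/A; F/E] holding=B

towers=[D/C/A; F/E] holding=B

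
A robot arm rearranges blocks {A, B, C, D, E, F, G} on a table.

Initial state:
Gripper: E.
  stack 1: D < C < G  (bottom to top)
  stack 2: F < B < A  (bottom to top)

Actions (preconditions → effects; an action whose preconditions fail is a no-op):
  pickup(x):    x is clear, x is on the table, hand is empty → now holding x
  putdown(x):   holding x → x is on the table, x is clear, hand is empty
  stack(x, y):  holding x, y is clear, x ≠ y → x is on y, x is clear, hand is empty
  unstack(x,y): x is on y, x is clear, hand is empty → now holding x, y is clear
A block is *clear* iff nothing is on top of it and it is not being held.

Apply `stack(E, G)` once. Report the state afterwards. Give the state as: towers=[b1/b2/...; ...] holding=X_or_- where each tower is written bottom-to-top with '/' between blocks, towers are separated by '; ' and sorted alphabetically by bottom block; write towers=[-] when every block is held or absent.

towers=[D/C/G/E; F/B/A] holding=-

before: towers=[D/C/G; F/B/A] holding=E
pre[stack(E, G)]: holding(E) yes, clear(G) yes, E≠G yes
all met → apply stack(E, G)
after:  towers=[D/C/G/E; F/B/A] holding=-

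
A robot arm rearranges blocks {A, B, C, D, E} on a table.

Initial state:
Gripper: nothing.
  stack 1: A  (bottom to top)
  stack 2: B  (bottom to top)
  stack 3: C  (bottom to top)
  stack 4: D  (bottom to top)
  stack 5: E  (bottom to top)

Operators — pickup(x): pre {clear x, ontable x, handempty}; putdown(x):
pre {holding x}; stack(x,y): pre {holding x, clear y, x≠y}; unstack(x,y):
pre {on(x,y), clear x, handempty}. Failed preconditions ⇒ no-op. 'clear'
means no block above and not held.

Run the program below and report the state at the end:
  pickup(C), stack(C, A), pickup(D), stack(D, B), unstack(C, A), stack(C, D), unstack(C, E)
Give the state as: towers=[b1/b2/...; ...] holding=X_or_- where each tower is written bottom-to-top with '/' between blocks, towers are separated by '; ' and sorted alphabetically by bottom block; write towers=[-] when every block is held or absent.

towers=[A; B/D/C; E] holding=-

step 1 (pickup(C)): towers=[A; B; D; E] holding=C
step 2 (stack(C, A)): towers=[A/C; B; D; E] holding=-
step 3 (pickup(D)): towers=[A/C; B; E] holding=D
step 4 (stack(D, B)): towers=[A/C; B/D; E] holding=-
step 5 (unstack(C, A)): towers=[A; B/D; E] holding=C
step 6 (stack(C, D)): towers=[A; B/D/C; E] holding=-
step 7 (unstack(C, E)) [no-op]: towers=[A; B/D/C; E] holding=-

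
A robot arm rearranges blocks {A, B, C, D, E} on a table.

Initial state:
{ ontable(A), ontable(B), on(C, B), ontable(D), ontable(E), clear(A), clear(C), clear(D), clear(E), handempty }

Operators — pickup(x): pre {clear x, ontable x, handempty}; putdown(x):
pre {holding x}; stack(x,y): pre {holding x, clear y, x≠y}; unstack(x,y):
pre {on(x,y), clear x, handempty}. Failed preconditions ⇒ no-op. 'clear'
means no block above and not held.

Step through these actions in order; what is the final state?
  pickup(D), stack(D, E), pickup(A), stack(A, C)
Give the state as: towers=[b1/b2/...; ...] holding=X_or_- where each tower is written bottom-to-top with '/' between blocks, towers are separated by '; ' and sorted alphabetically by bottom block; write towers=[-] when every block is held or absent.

step 1 (pickup(D)): towers=[A; B/C; E] holding=D
step 2 (stack(D, E)): towers=[A; B/C; E/D] holding=-
step 3 (pickup(A)): towers=[B/C; E/D] holding=A
step 4 (stack(A, C)): towers=[B/C/A; E/D] holding=-

towers=[B/C/A; E/D] holding=-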